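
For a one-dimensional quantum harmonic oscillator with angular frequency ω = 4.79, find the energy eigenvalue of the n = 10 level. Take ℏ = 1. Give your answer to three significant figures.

E = 50.3

The oscillator eigenvalues are E_n = ℏω(n + ½), so E_10 = 4.79 × 10.5 = 50.30.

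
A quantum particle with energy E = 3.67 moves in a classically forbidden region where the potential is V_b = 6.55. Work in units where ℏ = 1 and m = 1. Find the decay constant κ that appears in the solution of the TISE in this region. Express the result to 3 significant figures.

Since E < V_b the TISE in this region is ψ'' = κ²ψ with κ = √(2m(V_b − E))/ℏ.
κ = √(2 × 1 × 2.88) = 2.400.

κ = 2.40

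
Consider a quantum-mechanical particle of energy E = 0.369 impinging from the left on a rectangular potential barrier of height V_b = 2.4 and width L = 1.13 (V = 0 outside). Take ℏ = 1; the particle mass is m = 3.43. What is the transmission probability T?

Since E < V_b the interior solution is evanescent with decay constant κ = √(2m(V_b − E))/ℏ = 3.733.
κL = 4.218, sinh(κL) = 33.94.
The exact tunnelling result is T⁻¹ = 1 + V_b² sinh²(κL) / [4E(V_b − E)] = 2214, so T = 0.000452.

T = 0.000452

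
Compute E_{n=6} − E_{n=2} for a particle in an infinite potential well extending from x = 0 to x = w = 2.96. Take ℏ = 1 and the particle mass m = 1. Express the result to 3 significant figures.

ΔE = 18.0

E_n = n²π²ℏ²/(2mw²), so ΔE = (6² − 2²) π²ℏ²/(2mw²).
ΔE = 32 × π² / (2 × 1 × 2.96²) = 18.02.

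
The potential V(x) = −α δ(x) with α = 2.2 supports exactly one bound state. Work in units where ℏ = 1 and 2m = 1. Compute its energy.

For x ≠ 0 the bound state is ψ ∝ e^{−κ|x|}; integrating the TISE across the delta gives the cusp condition 2κ = 2mα/ℏ², so κ = 1.100.
Then E = −ℏ²κ²/(2m) = −mα²/(2ℏ²) = -1.210.

E = -1.21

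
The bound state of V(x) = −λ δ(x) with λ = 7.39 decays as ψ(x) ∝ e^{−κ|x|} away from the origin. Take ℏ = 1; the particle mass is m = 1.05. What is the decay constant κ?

Integrate −(ℏ²/2m)ψ'' − λδ(x)ψ = Eψ from −ε to +ε: the ψ'' term gives ψ'(0⁺) − ψ'(0⁻) and the δ term gives −(2mλ/ℏ²)ψ(0).
With ψ ∝ e^{−κ|x|} this yields −2κ = −2mλ/ℏ², so κ = mλ/ℏ² = 7.760.

κ = 7.76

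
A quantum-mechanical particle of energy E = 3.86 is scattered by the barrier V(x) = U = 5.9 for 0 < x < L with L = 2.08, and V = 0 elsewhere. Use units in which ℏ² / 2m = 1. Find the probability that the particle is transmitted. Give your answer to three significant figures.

E < U: inside the barrier ψ ∝ e^{±κx} with κ = √(2m(U − E))/ℏ = 1.428.
κL = 2.971, sinh(κL) = 9.728.
Matching ψ, ψ′ at both faces gives T = [1 + U² sinh²(κL) / (4E(U − E))]⁻¹ = 1/105.6 = 0.00947.

T = 0.00947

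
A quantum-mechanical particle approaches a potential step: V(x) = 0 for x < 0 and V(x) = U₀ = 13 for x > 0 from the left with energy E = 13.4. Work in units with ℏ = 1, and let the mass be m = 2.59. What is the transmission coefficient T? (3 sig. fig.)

The wavenumbers are k₁ = √(2mE)/ℏ = 8.331 on the left and k₂ = √(2m(E − U₀))/ℏ = 1.439 on the right.
Matching ψ and ψ′ at x = 0 gives r = (k₁ − k₂)/(k₁ + k₂), so R = r² = 0.4975 and T = 1 − R = 0.5025.

T = 0.502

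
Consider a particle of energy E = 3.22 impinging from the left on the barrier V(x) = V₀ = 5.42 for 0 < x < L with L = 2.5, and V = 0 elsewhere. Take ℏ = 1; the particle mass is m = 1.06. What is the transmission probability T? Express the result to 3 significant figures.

T = 0.0000789

E < V₀: inside the barrier ψ ∝ e^{±κx} with κ = √(2m(V₀ − E))/ℏ = 2.160.
κL = 5.399, sinh(κL) = 110.6.
Matching ψ, ψ′ at both faces gives T = [1 + V₀² sinh²(κL) / (4E(V₀ − E))]⁻¹ = 1/12680 = 0.0000789.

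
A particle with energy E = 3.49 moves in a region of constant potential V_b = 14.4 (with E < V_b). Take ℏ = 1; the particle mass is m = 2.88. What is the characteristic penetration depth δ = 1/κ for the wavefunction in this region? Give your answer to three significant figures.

δ = 0.126

Since E < V_b the TISE in this region is ψ'' = κ²ψ with κ = √(2m(V_b − E))/ℏ.
κ = √(2 × 2.88 × 10.91) = 7.927. The penetration depth is δ = 1/κ = 0.126.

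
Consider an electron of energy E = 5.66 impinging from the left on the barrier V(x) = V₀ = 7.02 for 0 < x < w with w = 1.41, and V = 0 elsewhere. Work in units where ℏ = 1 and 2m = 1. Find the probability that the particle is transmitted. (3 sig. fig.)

Since E < V₀ the interior solution is evanescent with decay constant κ = √(2m(V₀ − E))/ℏ = 1.166.
κw = 1.644, sinh(κw) = 2.492.
Matching ψ, ψ′ at both faces gives T = [1 + V₀² sinh²(κw) / (4E(V₀ − E))]⁻¹ = 1/10.94 = 0.0914.

T = 0.0914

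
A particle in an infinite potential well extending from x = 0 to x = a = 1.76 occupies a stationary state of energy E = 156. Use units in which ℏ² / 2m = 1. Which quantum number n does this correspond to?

For an infinite well E_n = n²π²ℏ²/(2ma²), so n = (a/πℏ)√(2mE).
n = (1.76/π) × √(2 × 0.5 × 156) = 6.997 → n = 7.

n = 7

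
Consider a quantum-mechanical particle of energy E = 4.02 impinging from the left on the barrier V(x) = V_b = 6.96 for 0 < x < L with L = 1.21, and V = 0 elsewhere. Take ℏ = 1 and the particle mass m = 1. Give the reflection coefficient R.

R = 0.989

E < V_b: inside the barrier ψ ∝ e^{±κx} with κ = √(2m(V_b − E))/ℏ = 2.425.
κL = 2.934, sinh(κL) = 9.376.
Matching ψ, ψ′ at both faces gives T = [1 + V_b² sinh²(κL) / (4E(V_b − E))]⁻¹ = 1/91.07 = 0.0110.
R = 1 − T = 0.989.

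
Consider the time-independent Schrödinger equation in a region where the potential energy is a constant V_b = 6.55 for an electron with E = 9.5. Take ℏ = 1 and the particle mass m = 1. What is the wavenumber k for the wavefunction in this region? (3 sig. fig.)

k = 2.43

With E > V_b the solution is oscillatory, ψ ∝ e^{±ikx} with k = √(2m(E − V_b))/ℏ.
k = √(2 × 1 × 2.95) = 2.429.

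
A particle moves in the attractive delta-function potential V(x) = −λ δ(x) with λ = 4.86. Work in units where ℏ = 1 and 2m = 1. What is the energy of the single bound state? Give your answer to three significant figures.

E = -5.90

For x ≠ 0 the bound state is ψ ∝ e^{−κ|x|}; integrating the TISE across the delta gives the cusp condition 2κ = 2mλ/ℏ², so κ = 2.430.
Then E = −ℏ²κ²/(2m) = −mλ²/(2ℏ²) = -5.905.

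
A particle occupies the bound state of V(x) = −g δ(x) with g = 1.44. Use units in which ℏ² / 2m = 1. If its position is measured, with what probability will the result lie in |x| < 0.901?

P = 0.727

The normalised bound state is ψ = √κ e^{−κ|x|} with κ = mg/ℏ² = 0.7200.
P(|x| < d) = ∫_{−d}^{d} κ e^{−2κ|x|} dx = 1 − e^{−2κd} = 1 − e^{−1.297} = 0.7268.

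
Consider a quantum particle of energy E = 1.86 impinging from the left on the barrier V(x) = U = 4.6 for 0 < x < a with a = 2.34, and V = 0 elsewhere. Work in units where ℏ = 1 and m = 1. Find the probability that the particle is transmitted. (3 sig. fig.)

E < U: inside the barrier ψ ∝ e^{±κx} with κ = √(2m(U − E))/ℏ = 2.341.
κa = 5.478, sinh(κa) = 119.7.
Matching ψ, ψ′ at both faces gives T = [1 + U² sinh²(κa) / (4E(U − E))]⁻¹ = 1/14860 = 0.0000673.

T = 0.0000673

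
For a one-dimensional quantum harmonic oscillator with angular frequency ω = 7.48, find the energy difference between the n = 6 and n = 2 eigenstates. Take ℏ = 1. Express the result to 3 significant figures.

ΔE = 29.9

E_n = ℏω(n + ½), so ΔE = (6 − 2) ℏω = 4 × 7.48 = 29.92.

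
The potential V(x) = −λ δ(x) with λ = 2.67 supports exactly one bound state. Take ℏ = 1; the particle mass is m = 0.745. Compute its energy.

E = -2.66

The bound state is ψ(x) = √κ e^{−κ|x|}. The derivative jump ψ'(0⁺) − ψ'(0⁻) = −(2mλ/ℏ²)ψ(0) fixes κ = mλ/ℏ² = 1.989.
Then E = −ℏ²κ²/(2m) = −mλ²/(2ℏ²) = -2.656.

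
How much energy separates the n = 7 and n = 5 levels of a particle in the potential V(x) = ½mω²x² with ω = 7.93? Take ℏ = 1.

E_n = ℏω(n + ½), so ΔE = (7 − 5) ℏω = 2 × 7.93 = 15.86.

ΔE = 15.9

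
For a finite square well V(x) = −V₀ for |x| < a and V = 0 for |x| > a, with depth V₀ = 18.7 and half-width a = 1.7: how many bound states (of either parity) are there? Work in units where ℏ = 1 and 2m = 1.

N = 5

Define the well-strength parameter z₀ = (a/ℏ)√(2mV₀) = 1.7 × √(2·0.5·18.7) = 7.351.
A new bound state (alternating even/odd) appears each time z₀ passes a multiple of π/2, so N = ⌊2z₀/π⌋ + 1 = ⌊4.680⌋ + 1 = 5.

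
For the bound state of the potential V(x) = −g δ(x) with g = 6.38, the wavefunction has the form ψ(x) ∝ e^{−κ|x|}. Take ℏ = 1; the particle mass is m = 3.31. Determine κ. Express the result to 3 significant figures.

κ = 21.1

Integrating the TISE across x = 0 gives the cusp condition ψ'(0⁺) − ψ'(0⁻) = −(2mg/ℏ²)ψ(0).
With ψ ∝ e^{−κ|x|} this yields −2κ = −2mg/ℏ², so κ = mg/ℏ² = 21.12.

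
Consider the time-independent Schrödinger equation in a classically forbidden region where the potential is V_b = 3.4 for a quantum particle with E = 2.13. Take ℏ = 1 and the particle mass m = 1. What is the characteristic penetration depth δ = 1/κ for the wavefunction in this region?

δ = 0.627

Since E < V_b the TISE in this region is ψ'' = κ²ψ with κ = √(2m(V_b − E))/ℏ.
κ = √(2 × 1 × 1.27) = 1.594. The penetration depth is δ = 1/κ = 0.627.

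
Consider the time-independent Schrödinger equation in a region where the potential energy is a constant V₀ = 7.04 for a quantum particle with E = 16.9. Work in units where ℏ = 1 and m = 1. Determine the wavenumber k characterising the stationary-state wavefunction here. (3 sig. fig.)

With E > V₀ the solution is oscillatory, ψ ∝ e^{±ikx} with k = √(2m(E − V₀))/ℏ.
k = √(2 × 1 × 9.86) = 4.441.

k = 4.44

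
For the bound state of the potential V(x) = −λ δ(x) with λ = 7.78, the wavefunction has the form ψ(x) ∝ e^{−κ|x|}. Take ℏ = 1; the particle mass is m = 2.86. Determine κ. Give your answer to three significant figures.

Integrate −(ℏ²/2m)ψ'' − λδ(x)ψ = Eψ from −ε to +ε: the ψ'' term gives ψ'(0⁺) − ψ'(0⁻) and the δ term gives −(2mλ/ℏ²)ψ(0).
With ψ ∝ e^{−κ|x|} this yields −2κ = −2mλ/ℏ², so κ = mλ/ℏ² = 22.25.

κ = 22.3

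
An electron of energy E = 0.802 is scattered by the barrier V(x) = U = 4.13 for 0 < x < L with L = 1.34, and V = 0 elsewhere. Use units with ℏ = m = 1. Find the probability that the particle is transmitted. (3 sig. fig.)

T = 0.00249

E < U: inside the barrier ψ ∝ e^{±κx} with κ = √(2m(U − E))/ℏ = 2.580.
κL = 3.457, sinh(κL) = 15.85.
Matching ψ, ψ′ at both faces gives T = [1 + U² sinh²(κL) / (4E(U − E))]⁻¹ = 1/402.2 = 0.00249.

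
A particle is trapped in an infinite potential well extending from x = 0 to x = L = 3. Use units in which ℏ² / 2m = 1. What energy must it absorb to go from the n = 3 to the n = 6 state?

E_n = n²π²ℏ²/(2mL²), so ΔE = (6² − 3²) π²ℏ²/(2mL²).
ΔE = 27 × π² / (2 × 0.5 × 3²) = 29.61.

ΔE = 29.6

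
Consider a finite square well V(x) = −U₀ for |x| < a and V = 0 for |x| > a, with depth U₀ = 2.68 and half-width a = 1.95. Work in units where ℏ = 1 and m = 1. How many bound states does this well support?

N = 3

The dimensionless depth is z₀ = a√(2mU₀)/ℏ = 1.95 × √(5.360) = 4.515.
The even/odd transcendental equations gain one root per π/2 in z₀, giving N = 1 + ⌊2z₀/π⌋ = 1 + ⌊2.874⌋ = 3.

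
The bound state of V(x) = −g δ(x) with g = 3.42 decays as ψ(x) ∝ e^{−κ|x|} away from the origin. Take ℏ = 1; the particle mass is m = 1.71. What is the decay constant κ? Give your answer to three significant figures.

κ = 5.85

Integrating the TISE across x = 0 gives the cusp condition ψ'(0⁺) − ψ'(0⁻) = −(2mg/ℏ²)ψ(0).
With ψ ∝ e^{−κ|x|} this yields −2κ = −2mg/ℏ², so κ = mg/ℏ² = 5.848.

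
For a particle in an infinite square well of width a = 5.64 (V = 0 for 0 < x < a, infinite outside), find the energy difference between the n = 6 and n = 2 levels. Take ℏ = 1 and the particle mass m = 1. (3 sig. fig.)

E_n = n²π²ℏ²/(2ma²), so ΔE = (6² − 2²) π²ℏ²/(2ma²).
ΔE = 32 × π² / (2 × 1 × 5.64²) = 4.964.

ΔE = 4.96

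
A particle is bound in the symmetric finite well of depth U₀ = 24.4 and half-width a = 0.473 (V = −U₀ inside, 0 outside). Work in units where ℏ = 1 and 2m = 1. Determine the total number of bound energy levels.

The dimensionless depth is z₀ = a√(2mU₀)/ℏ = 0.473 × √(24.40) = 2.336.
The even/odd transcendental equations gain one root per π/2 in z₀, giving N = 1 + ⌊2z₀/π⌋ = 1 + ⌊1.487⌋ = 2.

N = 2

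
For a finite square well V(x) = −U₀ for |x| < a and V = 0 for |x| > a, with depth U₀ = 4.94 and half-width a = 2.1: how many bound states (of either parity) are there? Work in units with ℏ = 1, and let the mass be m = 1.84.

Define the well-strength parameter z₀ = (a/ℏ)√(2mU₀) = 2.1 × √(2·1.84·4.94) = 8.954.
The even/odd transcendental equations gain one root per π/2 in z₀, giving N = 1 + ⌊2z₀/π⌋ = 1 + ⌊5.700⌋ = 6.

N = 6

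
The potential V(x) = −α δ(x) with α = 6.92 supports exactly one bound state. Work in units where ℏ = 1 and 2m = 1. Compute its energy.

E = -12.0

The bound state is ψ(x) = √κ e^{−κ|x|}. The derivative jump ψ'(0⁺) − ψ'(0⁻) = −(2mα/ℏ²)ψ(0) fixes κ = mα/ℏ² = 3.460.
Then E = −ℏ²κ²/(2m) = −mα²/(2ℏ²) = -11.97.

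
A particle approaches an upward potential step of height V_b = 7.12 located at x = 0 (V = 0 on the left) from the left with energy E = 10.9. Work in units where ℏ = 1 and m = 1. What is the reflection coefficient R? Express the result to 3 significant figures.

The wavenumbers are k₁ = √(2mE)/ℏ = 4.669 on the left and k₂ = √(2m(E − V_b))/ℏ = 2.750 on the right.
Matching ψ and ψ′ at x = 0 gives r = (k₁ − k₂)/(k₁ + k₂), so R = r² = 0.06695 and T = 1 − R = 0.9331.

R = 0.0669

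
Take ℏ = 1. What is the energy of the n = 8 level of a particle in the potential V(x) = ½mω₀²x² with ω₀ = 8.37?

Using E_n = (n + ½)ℏω₀: E_8 = 8.5 × 8.37 = 71.15.

E = 71.1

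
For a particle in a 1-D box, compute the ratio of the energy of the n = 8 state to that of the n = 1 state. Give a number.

E_n = n²π²ℏ²/(2mL²) so the ratio is n₂²/n₁² = 64/1 = 64.

64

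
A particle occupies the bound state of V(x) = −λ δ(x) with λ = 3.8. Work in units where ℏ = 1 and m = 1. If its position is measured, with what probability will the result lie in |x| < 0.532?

P = 0.982

The normalised bound state is ψ = √κ e^{−κ|x|} with κ = mλ/ℏ² = 3.800.
P(|x| < d) = ∫_{−d}^{d} κ e^{−2κ|x|} dx = 1 − e^{−2κd} = 1 − e^{−4.043} = 0.9825.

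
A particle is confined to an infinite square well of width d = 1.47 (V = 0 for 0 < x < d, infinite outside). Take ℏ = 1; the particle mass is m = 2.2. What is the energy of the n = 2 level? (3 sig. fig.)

E = 4.15

The infinite-well eigenfunctions ψ_n = √(2/d) sin(nπx/d) vanish at both walls, giving E_n = n²π²ℏ²/(2md²).
E_2 = 2² × π² / (2 × 2.2 × 1.47²) = 4.152.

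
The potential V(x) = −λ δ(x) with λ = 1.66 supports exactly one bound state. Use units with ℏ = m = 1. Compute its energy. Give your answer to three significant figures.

For x ≠ 0 the bound state is ψ ∝ e^{−κ|x|}; integrating the TISE across the delta gives the cusp condition 2κ = 2mλ/ℏ², so κ = 1.660.
Then E = −ℏ²κ²/(2m) = −mλ²/(2ℏ²) = -1.378.

E = -1.38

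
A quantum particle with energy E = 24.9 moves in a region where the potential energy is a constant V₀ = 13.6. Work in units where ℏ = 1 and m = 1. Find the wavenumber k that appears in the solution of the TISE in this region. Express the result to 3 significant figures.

With E > V₀ the solution is oscillatory, ψ ∝ e^{±ikx} with k = √(2m(E − V₀))/ℏ.
k = √(2 × 1 × 11.3) = 4.754.

k = 4.75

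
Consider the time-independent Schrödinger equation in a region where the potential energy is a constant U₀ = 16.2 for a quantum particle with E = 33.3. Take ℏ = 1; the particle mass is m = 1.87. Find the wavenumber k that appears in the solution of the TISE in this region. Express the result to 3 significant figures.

With E > U₀ the solution is oscillatory, ψ ∝ e^{±ikx} with k = √(2m(E − U₀))/ℏ.
k = √(2 × 1.87 × 17.1) = 7.997.

k = 8.00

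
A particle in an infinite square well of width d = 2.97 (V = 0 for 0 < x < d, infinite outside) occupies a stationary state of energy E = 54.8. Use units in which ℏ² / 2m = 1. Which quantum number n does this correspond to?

n = 7

For an infinite well E_n = n²π²ℏ²/(2md²), so n = (d/πℏ)√(2mE).
n = (2.97/π) × √(2 × 0.5 × 54.8) = 6.998 → n = 7.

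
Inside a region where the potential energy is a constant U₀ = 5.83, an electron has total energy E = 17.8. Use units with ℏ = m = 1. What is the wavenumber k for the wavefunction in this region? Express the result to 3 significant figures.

With E > U₀ the solution is oscillatory, ψ ∝ e^{±ikx} with k = √(2m(E − U₀))/ℏ.
k = √(2 × 1 × 11.97) = 4.893.

k = 4.89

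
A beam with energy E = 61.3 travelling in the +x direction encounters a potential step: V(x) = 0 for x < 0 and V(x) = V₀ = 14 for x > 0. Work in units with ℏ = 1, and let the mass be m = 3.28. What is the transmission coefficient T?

On each side the TISE gives plane waves with k = √(2m(E − V))/ℏ: k₁ = √(2·3.28·61.3) = 20.05, k₂ = √(2·3.28·47.3) = 17.61.
Matching ψ and ψ′ at x = 0 gives r = (k₁ − k₂)/(k₁ + k₂), so R = r² = 0.004190 and T = 1 − R = 0.9958.

T = 0.996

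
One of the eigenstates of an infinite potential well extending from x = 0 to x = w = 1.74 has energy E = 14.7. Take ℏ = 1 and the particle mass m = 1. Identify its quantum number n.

For an infinite well E_n = n²π²ℏ²/(2mw²), so n = (w/πℏ)√(2mE).
n = (1.74/π) × √(2 × 1 × 14.7) = 3.003 → n = 3.

n = 3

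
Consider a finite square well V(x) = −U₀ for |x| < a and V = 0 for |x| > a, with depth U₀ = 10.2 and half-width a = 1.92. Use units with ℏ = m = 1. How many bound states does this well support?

N = 6

The dimensionless depth is z₀ = a√(2mU₀)/ℏ = 1.92 × √(20.40) = 8.672.
A new bound state (alternating even/odd) appears each time z₀ passes a multiple of π/2, so N = ⌊2z₀/π⌋ + 1 = ⌊5.521⌋ + 1 = 6.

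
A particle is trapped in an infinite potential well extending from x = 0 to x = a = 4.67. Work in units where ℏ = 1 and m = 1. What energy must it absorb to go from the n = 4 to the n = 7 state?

ΔE = 7.47

E_n = n²π²ℏ²/(2ma²), so ΔE = (7² − 4²) π²ℏ²/(2ma²).
ΔE = 33 × π² / (2 × 1 × 4.67²) = 7.467.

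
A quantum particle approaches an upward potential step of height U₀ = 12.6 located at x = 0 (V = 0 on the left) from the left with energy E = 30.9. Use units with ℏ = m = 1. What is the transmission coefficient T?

The wavenumbers are k₁ = √(2mE)/ℏ = 7.861 on the left and k₂ = √(2m(E − U₀))/ℏ = 6.050 on the right.
Continuity of ψ and ψ′ at the step yields the reflection amplitude r = (k₁ − k₂)/(k₁ + k₂) = 0.1302; thus R = |r|² = 0.01696, T = 0.9830.

T = 0.983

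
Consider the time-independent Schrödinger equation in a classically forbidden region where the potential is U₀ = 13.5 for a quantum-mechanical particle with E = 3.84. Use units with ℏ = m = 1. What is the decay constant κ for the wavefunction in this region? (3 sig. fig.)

κ = 4.40

Since E < U₀ the TISE in this region is ψ'' = κ²ψ with κ = √(2m(U₀ − E))/ℏ.
κ = √(2 × 1 × 9.66) = 4.395.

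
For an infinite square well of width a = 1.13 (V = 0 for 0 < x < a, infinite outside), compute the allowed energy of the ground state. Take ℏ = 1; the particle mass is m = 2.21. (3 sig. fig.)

E = 1.75

The infinite-well eigenfunctions ψ_n = √(2/a) sin(nπx/a) vanish at both walls, giving E_n = n²π²ℏ²/(2ma²).
E_1 = 1² × π² / (2 × 2.21 × 1.13²) = 1.749.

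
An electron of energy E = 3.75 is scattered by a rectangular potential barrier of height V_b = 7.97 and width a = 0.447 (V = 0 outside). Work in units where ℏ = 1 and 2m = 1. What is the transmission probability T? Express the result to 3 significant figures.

Since E < V_b the interior solution is evanescent with decay constant κ = √(2m(V_b − E))/ℏ = 2.054.
κa = 0.9183, sinh(κa) = 1.053.
Matching ψ, ψ′ at both faces gives T = [1 + V_b² sinh²(κa) / (4E(V_b − E))]⁻¹ = 1/2.112 = 0.473.

T = 0.473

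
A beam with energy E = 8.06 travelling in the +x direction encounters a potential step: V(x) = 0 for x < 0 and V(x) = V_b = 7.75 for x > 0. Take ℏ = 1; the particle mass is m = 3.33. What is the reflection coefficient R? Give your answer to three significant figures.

The wavenumbers are k₁ = √(2mE)/ℏ = 7.327 on the left and k₂ = √(2m(E − V_b))/ℏ = 1.437 on the right.
Matching ψ and ψ′ at x = 0 gives r = (k₁ − k₂)/(k₁ + k₂), so R = r² = 0.4517 and T = 1 − R = 0.5483.

R = 0.452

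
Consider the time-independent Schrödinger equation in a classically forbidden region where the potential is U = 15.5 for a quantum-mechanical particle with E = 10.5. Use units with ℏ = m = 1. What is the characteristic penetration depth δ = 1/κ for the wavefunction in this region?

Since E < U the TISE in this region is ψ'' = κ²ψ with κ = √(2m(U − E))/ℏ.
κ = √(2 × 1 × 5) = 3.162. The penetration depth is δ = 1/κ = 0.316.

δ = 0.316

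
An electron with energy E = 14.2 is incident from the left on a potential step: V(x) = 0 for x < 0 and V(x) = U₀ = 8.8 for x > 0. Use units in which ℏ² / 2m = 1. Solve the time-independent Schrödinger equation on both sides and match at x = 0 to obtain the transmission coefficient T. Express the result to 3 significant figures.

The wavenumbers are k₁ = √(2mE)/ℏ = 3.768 on the left and k₂ = √(2m(E − U₀))/ℏ = 2.324 on the right.
Continuity of ψ and ψ′ at the step yields the reflection amplitude r = (k₁ − k₂)/(k₁ + k₂) = 0.2371; thus R = |r|² = 0.05622, T = 0.9438.

T = 0.944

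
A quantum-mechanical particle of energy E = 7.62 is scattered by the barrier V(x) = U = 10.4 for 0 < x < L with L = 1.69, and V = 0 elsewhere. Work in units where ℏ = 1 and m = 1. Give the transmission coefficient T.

E < U: inside the barrier ψ ∝ e^{±κx} with κ = √(2m(U − E))/ℏ = 2.358.
κL = 3.985, sinh(κL) = 26.88.
Matching ψ, ψ′ at both faces gives T = [1 + U² sinh²(κL) / (4E(U − E))]⁻¹ = 1/923.4 = 0.00108.

T = 0.00108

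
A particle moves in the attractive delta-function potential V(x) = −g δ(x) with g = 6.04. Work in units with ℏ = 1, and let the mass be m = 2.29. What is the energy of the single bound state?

E = -41.8

For x ≠ 0 the bound state is ψ ∝ e^{−κ|x|}; integrating the TISE across the delta gives the cusp condition 2κ = 2mg/ℏ², so κ = 13.83.
Then E = −ℏ²κ²/(2m) = −mg²/(2ℏ²) = -41.77.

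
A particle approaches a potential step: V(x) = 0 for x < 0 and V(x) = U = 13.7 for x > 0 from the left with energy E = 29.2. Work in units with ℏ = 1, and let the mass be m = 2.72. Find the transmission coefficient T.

T = 0.975

The wavenumbers are k₁ = √(2mE)/ℏ = 12.60 on the left and k₂ = √(2m(E − U))/ℏ = 9.183 on the right.
Continuity of ψ and ψ′ at the step yields the reflection amplitude r = (k₁ − k₂)/(k₁ + k₂) = 0.1570; thus R = |r|² = 0.02466, T = 0.9753.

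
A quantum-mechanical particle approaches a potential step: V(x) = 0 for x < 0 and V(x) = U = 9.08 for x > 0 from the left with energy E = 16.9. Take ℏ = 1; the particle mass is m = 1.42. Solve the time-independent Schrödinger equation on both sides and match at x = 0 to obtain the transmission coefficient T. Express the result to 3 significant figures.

T = 0.964

The wavenumbers are k₁ = √(2mE)/ℏ = 6.928 on the left and k₂ = √(2m(E − U))/ℏ = 4.713 on the right.
Matching ψ and ψ′ at x = 0 gives r = (k₁ − k₂)/(k₁ + k₂), so R = r² = 0.03622 and T = 1 − R = 0.9638.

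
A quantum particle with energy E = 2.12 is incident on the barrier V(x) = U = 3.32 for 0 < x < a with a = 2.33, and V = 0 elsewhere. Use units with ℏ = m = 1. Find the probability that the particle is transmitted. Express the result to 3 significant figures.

T = 0.00270

Since E < U the interior solution is evanescent with decay constant κ = √(2m(U − E))/ℏ = 1.549.
κa = 3.610, sinh(κa) = 18.46.
Matching ψ, ψ′ at both faces gives T = [1 + U² sinh²(κa) / (4E(U − E))]⁻¹ = 1/370.2 = 0.00270.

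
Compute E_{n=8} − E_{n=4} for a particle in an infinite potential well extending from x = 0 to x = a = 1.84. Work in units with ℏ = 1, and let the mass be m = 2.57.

ΔE = 27.2

E_n = n²π²ℏ²/(2ma²), so ΔE = (8² − 4²) π²ℏ²/(2ma²).
ΔE = 48 × π² / (2 × 2.57 × 1.84²) = 27.22.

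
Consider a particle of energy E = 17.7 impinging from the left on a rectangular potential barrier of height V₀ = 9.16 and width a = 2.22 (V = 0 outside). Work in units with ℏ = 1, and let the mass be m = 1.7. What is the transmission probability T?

T = 0.957

Above the barrier the interior wavenumber is k₂ = √(2m(E − V₀))/ℏ = 5.389, giving phase k₂a = 11.96.
Matching at both interfaces gives T⁻¹ = 1 + V₀² sin²(k₂a) / [4E(E − V₀)] = 1.045, hence T = 0.957.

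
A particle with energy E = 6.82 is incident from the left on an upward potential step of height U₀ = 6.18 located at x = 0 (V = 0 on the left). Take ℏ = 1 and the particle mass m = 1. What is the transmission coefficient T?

T = 0.718

On each side the TISE gives plane waves with k = √(2m(E − V))/ℏ: k₁ = √(2·1·6.82) = 3.693, k₂ = √(2·1·0.64) = 1.131.
Continuity of ψ and ψ′ at the step yields the reflection amplitude r = (k₁ − k₂)/(k₁ + k₂) = 0.5310; thus R = |r|² = 0.2820, T = 0.7180.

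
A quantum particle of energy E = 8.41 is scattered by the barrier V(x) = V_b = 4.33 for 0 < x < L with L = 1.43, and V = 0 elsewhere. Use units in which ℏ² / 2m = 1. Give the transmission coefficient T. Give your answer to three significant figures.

T = 0.992

E > V_b: inside the barrier k₂ = √(2m(E − V_b))/ℏ = 2.020, k₂L = 2.888.
Matching at both interfaces gives T⁻¹ = 1 + V_b² sin²(k₂L) / [4E(E − V_b)] = 1.009, hence T = 0.992.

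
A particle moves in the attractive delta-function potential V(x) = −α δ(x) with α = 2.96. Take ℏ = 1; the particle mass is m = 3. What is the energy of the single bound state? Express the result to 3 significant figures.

The bound state is ψ(x) = √κ e^{−κ|x|}. The derivative jump ψ'(0⁺) − ψ'(0⁻) = −(2mα/ℏ²)ψ(0) fixes κ = mα/ℏ² = 8.880.
Then E = −ℏ²κ²/(2m) = −mα²/(2ℏ²) = -13.14.

E = -13.1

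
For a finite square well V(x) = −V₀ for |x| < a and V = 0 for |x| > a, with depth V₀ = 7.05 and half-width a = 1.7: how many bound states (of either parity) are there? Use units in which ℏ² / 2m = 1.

The dimensionless depth is z₀ = a√(2mV₀)/ℏ = 1.7 × √(7.050) = 4.514.
A new bound state (alternating even/odd) appears each time z₀ passes a multiple of π/2, so N = ⌊2z₀/π⌋ + 1 = ⌊2.874⌋ + 1 = 3.

N = 3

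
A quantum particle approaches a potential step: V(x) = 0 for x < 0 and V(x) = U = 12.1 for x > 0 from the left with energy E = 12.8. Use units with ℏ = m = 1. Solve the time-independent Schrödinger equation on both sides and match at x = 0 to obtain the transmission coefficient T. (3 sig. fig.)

On each side the TISE gives plane waves with k = √(2m(E − V))/ℏ: k₁ = √(2·1·12.8) = 5.060, k₂ = √(2·1·0.7) = 1.183.
Matching ψ and ψ′ at x = 0 gives r = (k₁ − k₂)/(k₁ + k₂), so R = r² = 0.3856 and T = 1 − R = 0.6144.

T = 0.614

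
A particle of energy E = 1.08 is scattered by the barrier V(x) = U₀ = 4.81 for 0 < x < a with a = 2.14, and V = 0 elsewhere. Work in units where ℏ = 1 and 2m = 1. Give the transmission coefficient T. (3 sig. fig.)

T = 0.000716

E < U₀: inside the barrier ψ ∝ e^{±κx} with κ = √(2m(U₀ − E))/ℏ = 1.931.
κa = 4.133, sinh(κa) = 31.18.
The exact tunnelling result is T⁻¹ = 1 + U₀² sinh²(κa) / [4E(U₀ − E)] = 1396, so T = 0.000716.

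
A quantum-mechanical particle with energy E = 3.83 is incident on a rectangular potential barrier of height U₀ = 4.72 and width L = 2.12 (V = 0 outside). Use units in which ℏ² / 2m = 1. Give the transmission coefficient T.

E < U₀: inside the barrier ψ ∝ e^{±κx} with κ = √(2m(U₀ − E))/ℏ = 0.9434.
κL = 2.000, sinh(κL) = 3.627.
Matching ψ, ψ′ at both faces gives T = [1 + U₀² sinh²(κL) / (4E(U₀ − E))]⁻¹ = 1/22.49 = 0.0445.

T = 0.0445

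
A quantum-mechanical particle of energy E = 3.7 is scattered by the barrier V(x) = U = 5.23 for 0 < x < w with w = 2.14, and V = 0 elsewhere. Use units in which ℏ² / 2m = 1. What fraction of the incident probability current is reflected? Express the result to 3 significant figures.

R = 0.983

Since E < U the interior solution is evanescent with decay constant κ = √(2m(U − E))/ℏ = 1.237.
κw = 2.647, sinh(κw) = 7.021.
Matching ψ, ψ′ at both faces gives T = [1 + U² sinh²(κw) / (4E(U − E))]⁻¹ = 1/60.54 = 0.0165.
R = 1 − T = 0.983.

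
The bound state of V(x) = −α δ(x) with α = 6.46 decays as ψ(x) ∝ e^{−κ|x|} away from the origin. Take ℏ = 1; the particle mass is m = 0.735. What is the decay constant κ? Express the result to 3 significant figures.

Integrating the TISE across x = 0 gives the cusp condition ψ'(0⁺) − ψ'(0⁻) = −(2mα/ℏ²)ψ(0).
With ψ ∝ e^{−κ|x|} this yields −2κ = −2mα/ℏ², so κ = mα/ℏ² = 4.748.

κ = 4.75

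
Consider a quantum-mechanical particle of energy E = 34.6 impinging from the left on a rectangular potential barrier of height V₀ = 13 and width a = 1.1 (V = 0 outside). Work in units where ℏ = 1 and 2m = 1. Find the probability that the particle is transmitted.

Above the barrier the interior wavenumber is k₂ = √(2m(E − V₀))/ℏ = 4.648, giving phase k₂a = 5.112.
Matching at both interfaces gives T⁻¹ = 1 + V₀² sin²(k₂a) / [4E(E − V₀)] = 1.048, hence T = 0.954.

T = 0.954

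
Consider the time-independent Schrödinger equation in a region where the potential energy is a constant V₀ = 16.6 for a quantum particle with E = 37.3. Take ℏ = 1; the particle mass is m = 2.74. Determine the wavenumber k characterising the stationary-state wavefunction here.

k = 10.7

With E > V₀ the solution is oscillatory, ψ ∝ e^{±ikx} with k = √(2m(E − V₀))/ℏ.
k = √(2 × 2.74 × 20.7) = 10.65.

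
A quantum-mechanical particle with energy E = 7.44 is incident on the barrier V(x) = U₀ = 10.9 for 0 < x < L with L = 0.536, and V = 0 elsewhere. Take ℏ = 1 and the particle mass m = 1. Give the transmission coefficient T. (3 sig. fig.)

T = 0.189

E < U₀: inside the barrier ψ ∝ e^{±κx} with κ = √(2m(U₀ − E))/ℏ = 2.631.
κL = 1.410, sinh(κL) = 1.926.
Matching ψ, ψ′ at both faces gives T = [1 + U₀² sinh²(κL) / (4E(U₀ − E))]⁻¹ = 1/5.280 = 0.189.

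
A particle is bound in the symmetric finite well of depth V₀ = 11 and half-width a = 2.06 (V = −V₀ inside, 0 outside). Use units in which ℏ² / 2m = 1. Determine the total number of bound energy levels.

The dimensionless depth is z₀ = a√(2mV₀)/ℏ = 2.06 × √(11.00) = 6.832.
The even/odd transcendental equations gain one root per π/2 in z₀, giving N = 1 + ⌊2z₀/π⌋ = 1 + ⌊4.350⌋ = 5.

N = 5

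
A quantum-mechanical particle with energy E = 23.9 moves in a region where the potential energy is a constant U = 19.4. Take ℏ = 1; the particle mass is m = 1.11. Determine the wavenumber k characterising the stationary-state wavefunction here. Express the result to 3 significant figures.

With E > U the solution is oscillatory, ψ ∝ e^{±ikx} with k = √(2m(E − U))/ℏ.
k = √(2 × 1.11 × 4.5) = 3.161.

k = 3.16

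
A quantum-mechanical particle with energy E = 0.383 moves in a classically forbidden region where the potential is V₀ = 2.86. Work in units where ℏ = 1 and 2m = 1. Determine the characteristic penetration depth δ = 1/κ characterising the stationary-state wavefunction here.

Since E < V₀ the TISE in this region is ψ'' = κ²ψ with κ = √(2m(V₀ − E))/ℏ.
κ = √(2 × 0.5 × 2.477) = 1.574. The penetration depth is δ = 1/κ = 0.635.

δ = 0.635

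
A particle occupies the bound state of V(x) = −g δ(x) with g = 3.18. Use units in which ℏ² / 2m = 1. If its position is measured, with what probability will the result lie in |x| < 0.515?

The normalised bound state is ψ = √κ e^{−κ|x|} with κ = mg/ℏ² = 1.590.
P(|x| < d) = ∫_{−d}^{d} κ e^{−2κ|x|} dx = 1 − e^{−2κd} = 1 − e^{−1.638} = 0.8056.

P = 0.806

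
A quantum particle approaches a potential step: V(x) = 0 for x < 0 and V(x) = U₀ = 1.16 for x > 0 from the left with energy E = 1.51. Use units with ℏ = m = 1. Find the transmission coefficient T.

T = 0.877

The wavenumbers are k₁ = √(2mE)/ℏ = 1.738 on the left and k₂ = √(2m(E − U₀))/ℏ = 0.8367 on the right.
Matching ψ and ψ′ at x = 0 gives r = (k₁ − k₂)/(k₁ + k₂), so R = r² = 0.1225 and T = 1 − R = 0.8775.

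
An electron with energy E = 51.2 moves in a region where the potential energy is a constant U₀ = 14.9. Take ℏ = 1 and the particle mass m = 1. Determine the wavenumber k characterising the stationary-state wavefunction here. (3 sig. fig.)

k = 8.52

With E > U₀ the solution is oscillatory, ψ ∝ e^{±ikx} with k = √(2m(E − U₀))/ℏ.
k = √(2 × 1 × 36.3) = 8.521.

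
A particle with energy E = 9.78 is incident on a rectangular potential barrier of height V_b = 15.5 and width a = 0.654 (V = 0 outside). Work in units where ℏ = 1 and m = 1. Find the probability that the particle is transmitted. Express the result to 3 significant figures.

E < V_b: inside the barrier ψ ∝ e^{±κx} with κ = √(2m(V_b − E))/ℏ = 3.382.
κa = 2.212, sinh(κa) = 4.512.
Matching ψ, ψ′ at both faces gives T = [1 + V_b² sinh²(κa) / (4E(V_b − E))]⁻¹ = 1/22.86 = 0.0437.

T = 0.0437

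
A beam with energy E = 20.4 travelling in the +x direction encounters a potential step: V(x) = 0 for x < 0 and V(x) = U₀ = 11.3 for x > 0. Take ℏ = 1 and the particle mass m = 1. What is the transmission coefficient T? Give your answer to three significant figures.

On each side the TISE gives plane waves with k = √(2m(E − V))/ℏ: k₁ = √(2·1·20.4) = 6.387, k₂ = √(2·1·9.1) = 4.266.
Matching ψ and ψ′ at x = 0 gives r = (k₁ − k₂)/(k₁ + k₂), so R = r² = 0.03965 and T = 1 − R = 0.9604.

T = 0.960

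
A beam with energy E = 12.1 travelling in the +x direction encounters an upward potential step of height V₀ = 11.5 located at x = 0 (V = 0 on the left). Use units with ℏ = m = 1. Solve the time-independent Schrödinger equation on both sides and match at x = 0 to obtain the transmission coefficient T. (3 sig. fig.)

The wavenumbers are k₁ = √(2mE)/ℏ = 4.919 on the left and k₂ = √(2m(E − V₀))/ℏ = 1.095 on the right.
Matching ψ and ψ′ at x = 0 gives r = (k₁ − k₂)/(k₁ + k₂), so R = r² = 0.4042 and T = 1 − R = 0.5958.

T = 0.596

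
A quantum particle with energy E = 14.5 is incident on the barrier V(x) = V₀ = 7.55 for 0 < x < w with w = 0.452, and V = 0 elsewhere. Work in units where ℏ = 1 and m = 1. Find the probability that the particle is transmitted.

T = 0.878

E > V₀: inside the barrier k₂ = √(2m(E − V₀))/ℏ = 3.728, k₂w = 1.685.
T = [1 + V₀² sin²(k₂w) / (4E(E − V₀))]⁻¹ = 1/1.140 = 0.878.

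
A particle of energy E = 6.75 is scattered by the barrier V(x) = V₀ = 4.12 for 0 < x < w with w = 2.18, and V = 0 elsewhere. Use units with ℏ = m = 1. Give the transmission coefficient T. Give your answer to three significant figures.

T = 0.820

Above the barrier the interior wavenumber is k₂ = √(2m(E − V₀))/ℏ = 2.293, giving phase k₂w = 5.000.
T = [1 + V₀² sin²(k₂w) / (4E(E − V₀))]⁻¹ = 1/1.220 = 0.820.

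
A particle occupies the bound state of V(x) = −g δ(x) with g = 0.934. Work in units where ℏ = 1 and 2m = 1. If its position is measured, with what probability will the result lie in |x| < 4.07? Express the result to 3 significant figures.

P = 0.978

The normalised bound state is ψ = √κ e^{−κ|x|} with κ = mg/ℏ² = 0.4670.
P(|x| < d) = ∫_{−d}^{d} κ e^{−2κ|x|} dx = 1 − e^{−2κd} = 1 − e^{−3.801} = 0.9777.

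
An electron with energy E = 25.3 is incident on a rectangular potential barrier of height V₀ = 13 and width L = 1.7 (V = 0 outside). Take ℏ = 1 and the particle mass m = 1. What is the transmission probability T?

Above the barrier the interior wavenumber is k₂ = √(2m(E − V₀))/ℏ = 4.960, giving phase k₂L = 8.432.
T = [1 + V₀² sin²(k₂L) / (4E(E − V₀))]⁻¹ = 1/1.095 = 0.913.

T = 0.913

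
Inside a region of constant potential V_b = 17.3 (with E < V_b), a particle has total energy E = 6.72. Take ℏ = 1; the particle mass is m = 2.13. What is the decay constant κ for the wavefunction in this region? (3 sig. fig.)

κ = 6.71

Since E < V_b the TISE in this region is ψ'' = κ²ψ with κ = √(2m(V_b − E))/ℏ.
κ = √(2 × 2.13 × 10.58) = 6.713.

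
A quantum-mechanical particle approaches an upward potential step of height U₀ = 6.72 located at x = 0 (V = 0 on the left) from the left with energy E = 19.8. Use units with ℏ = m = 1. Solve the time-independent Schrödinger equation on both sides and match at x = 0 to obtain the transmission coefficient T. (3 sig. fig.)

T = 0.989

On each side the TISE gives plane waves with k = √(2m(E − V))/ℏ: k₁ = √(2·1·19.8) = 6.293, k₂ = √(2·1·13.08) = 5.115.
Matching ψ and ψ′ at x = 0 gives r = (k₁ − k₂)/(k₁ + k₂), so R = r² = 0.01067 and T = 1 − R = 0.9893.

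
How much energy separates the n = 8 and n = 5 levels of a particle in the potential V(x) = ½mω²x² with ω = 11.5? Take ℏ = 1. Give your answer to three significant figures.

ΔE = 34.5

E_n = ℏω(n + ½), so ΔE = (8 − 5) ℏω = 3 × 11.5 = 34.50.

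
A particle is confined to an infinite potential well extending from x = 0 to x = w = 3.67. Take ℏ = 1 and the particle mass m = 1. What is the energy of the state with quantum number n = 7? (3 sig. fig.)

E = 18.0

Requiring ψ(0) = ψ(w) = 0 quantises k = nπ/w, hence E_n = ℏ²k²/2m = n²π²ℏ²/(2mw²).
E_7 = 7² × π² / (2 × 1 × 3.67²) = 17.95.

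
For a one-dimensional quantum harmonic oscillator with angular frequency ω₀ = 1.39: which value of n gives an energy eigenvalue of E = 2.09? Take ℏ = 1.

Invert E_n = (n + ½)ℏω₀: n = E/ℏω₀ − ½ = 1.004, so n = 1.

n = 1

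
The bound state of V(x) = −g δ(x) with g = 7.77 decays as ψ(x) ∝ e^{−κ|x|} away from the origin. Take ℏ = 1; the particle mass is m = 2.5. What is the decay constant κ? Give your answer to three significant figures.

Integrating the TISE across x = 0 gives the cusp condition ψ'(0⁺) − ψ'(0⁻) = −(2mg/ℏ²)ψ(0).
With ψ ∝ e^{−κ|x|} this yields −2κ = −2mg/ℏ², so κ = mg/ℏ² = 19.43.

κ = 19.4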